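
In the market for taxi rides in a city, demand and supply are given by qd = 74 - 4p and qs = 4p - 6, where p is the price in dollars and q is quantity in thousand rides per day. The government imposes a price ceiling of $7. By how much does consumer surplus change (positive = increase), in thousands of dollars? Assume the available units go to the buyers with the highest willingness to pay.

In a free market, 74 - 4p = 4p - 6 gives the equilibrium p* = 10, q* = 34.
Since 7 < 10, the ceiling is binding.
At p = 7: qd = 74 - 4·7 = 46 and qs = 4·7 - 6 = 22.
Consumer surplus without the control is ½ · (18.5 - 10) · 34 = 144.5.
With the ceiling, 22 units are sold at 7 (assume they go to the highest-value buyers). The demand price at q = 22 is 13, so CS = ½ · [(18.5 - 7) + (13 - 7)] · 22 = 192.5.
Change in consumer surplus = 192.5 - 144.5 = 48.

48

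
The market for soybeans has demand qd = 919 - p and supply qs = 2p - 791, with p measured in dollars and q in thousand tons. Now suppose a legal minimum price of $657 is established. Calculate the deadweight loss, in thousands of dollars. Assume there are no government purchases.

Setting quantity demanded equal to quantity supplied, 919 - p = 2p - 791, gives p* = 570 and q* = 349.
Because the floor (657) lies above the market-clearing price, it is binding.
At p = 657: qd = 919 - 657 = 262 and qs = 2·657 - 791 = 523.
Quantity traded falls to 262. At q = 262 the demand price is 919 - 262 = 657 and the supply price is (791 + 262)/2 = 526.5.
Deadweight loss = ½ · (657 - 526.5) · (349 - 262) = ½ · 130.5 · 87 = 5676.75.

5676.75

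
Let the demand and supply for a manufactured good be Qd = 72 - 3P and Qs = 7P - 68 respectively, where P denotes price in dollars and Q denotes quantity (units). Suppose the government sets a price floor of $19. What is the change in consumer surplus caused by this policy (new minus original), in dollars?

Equilibrium: 72 - 3P = 7P - 68, so 140 = 10P and P* = 14, Q* = 30.
The floor of 19 is above the equilibrium price 14, so it binds.
At P = 19: Qd = 72 - 3·19 = 15 and Qs = 7·19 - 68 = 65.
Consumer surplus without the control is ½ · (24 - 14) · 30 = 150.
With the floor, consumers buy 15 units at 19, so CS = ½ · (24 - 19) · 15 = 37.5.
Change in consumer surplus = 37.5 - 150 = -112.5.

-112.5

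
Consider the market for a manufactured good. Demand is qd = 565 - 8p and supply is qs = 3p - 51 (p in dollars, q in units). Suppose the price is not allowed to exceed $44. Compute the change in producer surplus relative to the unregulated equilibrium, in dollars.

-1188

Setting quantity demanded equal to quantity supplied, 565 - 8p = 3p - 51, gives p* = 56 and q* = 117.
The ceiling of 44 is below the equilibrium price 56, so it binds.
At p = 44: qd = 565 - 8·44 = 213 and qs = 3·44 - 51 = 81.
Producer surplus without the control is ½ · (56 - 17) · 117 = 2281.5.
With the ceiling, producers sell 81 units at 44, so PS = ½ · (44 - 17) · 81 = 1093.5.
Change in producer surplus = 1093.5 - 2281.5 = -1188.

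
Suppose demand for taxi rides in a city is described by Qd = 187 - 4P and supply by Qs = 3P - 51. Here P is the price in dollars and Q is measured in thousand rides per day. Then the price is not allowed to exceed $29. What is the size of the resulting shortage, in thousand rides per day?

Equilibrium: 187 - 4P = 3P - 51, so 238 = 7P and P* = 34, Q* = 51.
Because the ceiling (29) lies below the market-clearing price, it is binding.
At P = 29: Qd = 187 - 4·29 = 71 and Qs = 3·29 - 51 = 36.
Shortage = Qd - Qs = 71 - 36 = 35.

35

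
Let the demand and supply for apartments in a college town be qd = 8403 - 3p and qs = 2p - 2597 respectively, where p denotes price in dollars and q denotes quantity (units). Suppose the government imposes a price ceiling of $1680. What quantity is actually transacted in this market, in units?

In a free market, 8403 - 3p = 2p - 2597 gives the equilibrium p* = 2200, q* = 1803.
The ceiling of 1680 is below the equilibrium price 2200, so it binds.
At p = 1680: qd = 8403 - 3·1680 = 3363 and qs = 2·1680 - 2597 = 763.
The quantity actually transacted is the short side, supply: 763.

763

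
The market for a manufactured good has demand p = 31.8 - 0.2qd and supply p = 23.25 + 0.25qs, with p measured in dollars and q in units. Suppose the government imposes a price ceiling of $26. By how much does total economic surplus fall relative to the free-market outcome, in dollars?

Rearranging demand gives qd = 159 - 5p; rearranging supply gives qs = 4p - 93. In a free market, 159 - 5p = 4p - 93 gives the equilibrium p* = 28, q* = 19.
The ceiling of 26 is below the equilibrium price 28, so it binds.
At p = 26: qd = 159 - 5·26 = 29 and qs = 4·26 - 93 = 11.
Quantity traded falls to 11. At q = 11 the demand price is (159 - 11)/5 = 29.6 and the supply price is (93 + 11)/4 = 26.
Deadweight loss = ½ · (29.6 - 26) · (19 - 11) = ½ · 3.6 · 8 = 14.4.

14.4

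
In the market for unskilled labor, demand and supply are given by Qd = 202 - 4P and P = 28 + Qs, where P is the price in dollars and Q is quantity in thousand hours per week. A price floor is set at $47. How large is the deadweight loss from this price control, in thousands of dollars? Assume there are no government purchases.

10

Rearranging supply gives Qs = P - 28. In a free market, 202 - 4P = P - 28 gives the equilibrium P* = 46, Q* = 18.
Because the floor (47) lies above the market-clearing price, it is binding.
At P = 47: Qd = 202 - 4·47 = 14 and Qs = 47 - 28 = 19.
Quantity traded falls to 14. At Q = 14 the demand price is (202 - 14)/4 = 47 and the supply price is 28 + 14 = 42.
Deadweight loss = ½ · (47 - 42) · (18 - 14) = ½ · 5 · 4 = 10.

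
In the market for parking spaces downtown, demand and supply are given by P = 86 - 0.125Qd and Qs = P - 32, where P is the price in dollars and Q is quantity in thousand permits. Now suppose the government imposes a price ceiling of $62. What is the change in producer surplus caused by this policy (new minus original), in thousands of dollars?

Rearranging demand gives Qd = 688 - 8P. Without the control the market clears where 688 - 8P = P - 32, i.e. P* = 80 and Q* = 48.
Since 62 < 80, the ceiling is binding.
At P = 62: Qd = 688 - 8·62 = 192 and Qs = 62 - 32 = 30.
Producer surplus without the control is ½ · (80 - 32) · 48 = 1152.
With the ceiling, producers sell 30 units at 62, so PS = ½ · (62 - 32) · 30 = 450.
Change in producer surplus = 450 - 1152 = -702.

-702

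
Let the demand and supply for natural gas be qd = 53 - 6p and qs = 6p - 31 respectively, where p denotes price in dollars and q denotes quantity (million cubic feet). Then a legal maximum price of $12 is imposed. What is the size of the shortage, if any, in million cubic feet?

0

Setting quantity demanded equal to quantity supplied, 53 - 6p = 6p - 31, gives p* = 7 and q* = 11.
The ceiling of 12 is above the equilibrium price 7, so it is not binding; the market clears at p* = 7, q* = 11.
Since the control does not bind, there is no shortage.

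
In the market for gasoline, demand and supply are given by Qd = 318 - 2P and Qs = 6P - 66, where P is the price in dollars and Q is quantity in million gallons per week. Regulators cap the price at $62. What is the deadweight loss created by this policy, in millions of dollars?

0

Equilibrium: 318 - 2P = 6P - 66, so 384 = 8P and P* = 48, Q* = 222.
The ceiling of 62 is above the equilibrium price 48, so it is not binding; the market clears at P* = 48, Q* = 222.
Since the control does not bind, no trades are prevented and deadweight loss is zero.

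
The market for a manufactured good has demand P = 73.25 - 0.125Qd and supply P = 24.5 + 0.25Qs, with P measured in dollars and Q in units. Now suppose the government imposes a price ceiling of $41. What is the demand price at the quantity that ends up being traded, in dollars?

65

Rearranging demand gives Qd = 586 - 8P; rearranging supply gives Qs = 4P - 98. Without the control the market clears where 586 - 8P = 4P - 98, i.e. P* = 57 and Q* = 130.
Since 41 < 57, the ceiling is binding.
At P = 41: Qd = 586 - 8·41 = 258 and Qs = 4·41 - 98 = 66.
Only 66 units reach the market. On the demand curve, the marginal buyer's willingness to pay at Q = 66 is (586 - 66)/8 = 65.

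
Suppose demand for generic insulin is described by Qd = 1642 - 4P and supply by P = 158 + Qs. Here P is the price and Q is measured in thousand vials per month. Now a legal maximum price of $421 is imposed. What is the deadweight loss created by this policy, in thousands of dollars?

Rearranging supply gives Qs = P - 158. Without the control the market clears where 1642 - 4P = P - 158, i.e. P* = 360 and Q* = 202.
The ceiling of 421 is above the equilibrium price 360, so it is not binding; the market clears at P* = 360, Q* = 202.
Since the control does not bind, no trades are prevented and deadweight loss is zero.

0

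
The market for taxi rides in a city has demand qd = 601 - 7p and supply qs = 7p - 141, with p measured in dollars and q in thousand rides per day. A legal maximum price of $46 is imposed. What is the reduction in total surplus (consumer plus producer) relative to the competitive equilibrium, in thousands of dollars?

Without the control the market clears where 601 - 7p = 7p - 141, i.e. p* = 53 and q* = 230.
Since 46 < 53, the ceiling is binding.
At p = 46: qd = 601 - 7·46 = 279 and qs = 7·46 - 141 = 181.
Quantity traded falls to 181. At q = 181 the demand price is (601 - 181)/7 = 60 and the supply price is (141 + 181)/7 = 46.
Deadweight loss = ½ · (60 - 46) · (230 - 181) = ½ · 14 · 49 = 343.

343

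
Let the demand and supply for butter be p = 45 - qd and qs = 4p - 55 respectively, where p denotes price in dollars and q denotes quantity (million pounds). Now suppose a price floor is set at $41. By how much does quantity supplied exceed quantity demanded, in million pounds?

Rearranging demand gives qd = 45 - p. Setting quantity demanded equal to quantity supplied, 45 - p = 4p - 55, gives p* = 20 and q* = 25.
Since 41 > 20, the floor is binding.
At p = 41: qd = 45 - 41 = 4 and qs = 4·41 - 55 = 109.
Surplus = qs - qd = 109 - 4 = 105.

105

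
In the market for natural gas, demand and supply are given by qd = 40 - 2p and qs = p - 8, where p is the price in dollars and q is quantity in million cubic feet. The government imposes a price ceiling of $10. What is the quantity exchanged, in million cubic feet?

Equilibrium: 40 - 2p = p - 8, so 48 = 3p and p* = 16, q* = 8.
Because the ceiling (10) lies below the market-clearing price, it is binding.
At p = 10: qd = 40 - 2·10 = 20 and qs = 10 - 8 = 2.
The quantity actually transacted is the short side, supply: 2.

2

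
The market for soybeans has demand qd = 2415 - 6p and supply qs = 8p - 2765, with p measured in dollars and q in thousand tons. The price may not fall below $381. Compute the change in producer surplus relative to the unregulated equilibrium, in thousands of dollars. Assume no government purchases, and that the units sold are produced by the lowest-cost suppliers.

Setting quantity demanded equal to quantity supplied, 2415 - 6p = 8p - 2765, gives p* = 370 and q* = 195.
Because the floor (381) lies above the market-clearing price, it is binding.
At p = 381: qd = 2415 - 6·381 = 129 and qs = 8·381 - 2765 = 283.
Producer surplus without the control is ½ · (370 - 345.625) · 195 = 2376.5625.
With the floor, 129 units are sold at 381. The supply price at q = 129 is 361.75, so PS = ½ · [(381 - 345.625) + (381 - 361.75)] · 129 = 3523.3125.
Change in producer surplus = 3523.3125 - 2376.5625 = 1146.75.

1146.75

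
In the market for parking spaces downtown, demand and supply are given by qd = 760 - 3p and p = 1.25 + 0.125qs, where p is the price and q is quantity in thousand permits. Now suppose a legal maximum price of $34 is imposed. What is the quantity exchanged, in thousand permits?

262

Rearranging supply gives qs = 8p - 10. Without the control the market clears where 760 - 3p = 8p - 10, i.e. p* = 70 and q* = 550.
Since 34 < 70, the ceiling is binding.
At p = 34: qd = 760 - 3·34 = 658 and qs = 8·34 - 10 = 262.
The quantity actually transacted is the short side, supply: 262.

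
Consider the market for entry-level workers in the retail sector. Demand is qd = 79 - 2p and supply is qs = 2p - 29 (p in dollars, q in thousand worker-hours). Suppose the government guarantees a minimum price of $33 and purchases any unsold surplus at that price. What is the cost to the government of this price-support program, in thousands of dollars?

792

Setting quantity demanded equal to quantity supplied, 79 - 2p = 2p - 29, gives p* = 27 and q* = 25.
Since 33 > 27, the floor is binding.
At p = 33: qd = 79 - 2·33 = 13 and qs = 2·33 - 29 = 37.
Surplus = qs - qd = 24.
Government expenditure = surplus × support price = 24 × 33 = 792.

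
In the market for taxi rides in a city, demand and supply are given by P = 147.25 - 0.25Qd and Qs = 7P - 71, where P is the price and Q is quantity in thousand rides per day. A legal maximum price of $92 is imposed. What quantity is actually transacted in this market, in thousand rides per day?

349

Rearranging demand gives Qd = 589 - 4P. Without the control the market clears where 589 - 4P = 7P - 71, i.e. P* = 60 and Q* = 349.
The ceiling of 92 is above the equilibrium price 60, so it is not binding; the market clears at P* = 60, Q* = 349.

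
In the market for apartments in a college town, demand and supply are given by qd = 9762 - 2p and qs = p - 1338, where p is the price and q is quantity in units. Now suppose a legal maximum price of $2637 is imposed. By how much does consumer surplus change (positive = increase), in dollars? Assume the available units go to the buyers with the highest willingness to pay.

Setting quantity demanded equal to quantity supplied, 9762 - 2p = p - 1338, gives p* = 3700 and q* = 2362.
Since 2637 < 3700, the ceiling is binding.
At p = 2637: qd = 9762 - 2·2637 = 4488 and qs = 2637 - 1338 = 1299.
Consumer surplus without the control is ½ · (4881 - 3700) · 2362 = 1394761.
With the ceiling, 1299 units are sold at 2637 (assume they go to the highest-value buyers). The demand price at q = 1299 is 4231.5, so CS = ½ · [(4881 - 2637) + (4231.5 - 2637)] · 1299 = 2493105.75.
Change in consumer surplus = 2493105.75 - 1394761 = 1098344.75.

1098344.75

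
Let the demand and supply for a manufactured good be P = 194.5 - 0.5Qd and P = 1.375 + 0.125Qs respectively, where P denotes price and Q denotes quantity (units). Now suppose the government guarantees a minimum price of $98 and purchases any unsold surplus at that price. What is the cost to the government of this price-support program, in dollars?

56840

Rearranging demand gives Qd = 389 - 2P; rearranging supply gives Qs = 8P - 11. Setting quantity demanded equal to quantity supplied, 389 - 2P = 8P - 11, gives P* = 40 and Q* = 309.
Because the floor (98) lies above the market-clearing price, it is binding.
At P = 98: Qd = 389 - 2·98 = 193 and Qs = 8·98 - 11 = 773.
Surplus = Qs - Qd = 580.
Government expenditure = surplus × support price = 580 × 98 = 56840.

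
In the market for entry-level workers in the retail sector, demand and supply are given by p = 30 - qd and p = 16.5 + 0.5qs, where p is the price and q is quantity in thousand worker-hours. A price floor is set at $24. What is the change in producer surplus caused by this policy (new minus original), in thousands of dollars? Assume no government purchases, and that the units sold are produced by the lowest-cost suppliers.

15.75

Rearranging demand gives qd = 30 - p; rearranging supply gives qs = 2p - 33. Without the control the market clears where 30 - p = 2p - 33, i.e. p* = 21 and q* = 9.
The floor of 24 is above the equilibrium price 21, so it binds.
At p = 24: qd = 30 - 24 = 6 and qs = 2·24 - 33 = 15.
Producer surplus without the control is ½ · (21 - 16.5) · 9 = 20.25.
With the floor, 6 units are sold at 24. The supply price at q = 6 is 19.5, so PS = ½ · [(24 - 16.5) + (24 - 19.5)] · 6 = 36.
Change in producer surplus = 36 - 20.25 = 15.75.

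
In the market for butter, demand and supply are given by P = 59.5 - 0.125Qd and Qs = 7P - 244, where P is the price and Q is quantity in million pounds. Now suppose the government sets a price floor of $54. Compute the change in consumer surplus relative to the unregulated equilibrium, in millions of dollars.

-408

Rearranging demand gives Qd = 476 - 8P. Equilibrium: 476 - 8P = 7P - 244, so 720 = 15P and P* = 48, Q* = 92.
Since 54 > 48, the floor is binding.
At P = 54: Qd = 476 - 8·54 = 44 and Qs = 7·54 - 244 = 134.
Consumer surplus without the control is ½ · (59.5 - 48) · 92 = 529.
With the floor, consumers buy 44 units at 54, so CS = ½ · (59.5 - 54) · 44 = 121.
Change in consumer surplus = 121 - 529 = -408.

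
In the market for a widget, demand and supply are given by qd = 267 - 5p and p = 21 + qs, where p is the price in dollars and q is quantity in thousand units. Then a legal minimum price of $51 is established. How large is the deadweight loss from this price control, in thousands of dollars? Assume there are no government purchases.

Rearranging supply gives qs = p - 21. Equilibrium: 267 - 5p = p - 21, so 288 = 6p and p* = 48, q* = 27.
Since 51 > 48, the floor is binding.
At p = 51: qd = 267 - 5·51 = 12 and qs = 51 - 21 = 30.
Quantity traded falls to 12. At q = 12 the demand price is (267 - 12)/5 = 51 and the supply price is 21 + 12 = 33.
Deadweight loss = ½ · (51 - 33) · (27 - 12) = ½ · 18 · 15 = 135.

135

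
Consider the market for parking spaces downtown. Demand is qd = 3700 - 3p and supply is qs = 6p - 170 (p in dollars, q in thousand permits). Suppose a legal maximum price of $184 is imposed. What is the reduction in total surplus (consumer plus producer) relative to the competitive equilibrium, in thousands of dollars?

Without the control the market clears where 3700 - 3p = 6p - 170, i.e. p* = 430 and q* = 2410.
Because the ceiling (184) lies below the market-clearing price, it is binding.
At p = 184: qd = 3700 - 3·184 = 3148 and qs = 6·184 - 170 = 934.
Quantity traded falls to 934. At q = 934 the demand price is (3700 - 934)/3 = 922 and the supply price is (170 + 934)/6 = 184.
Deadweight loss = ½ · (922 - 184) · (2410 - 934) = ½ · 738 · 1476 = 544644.

544644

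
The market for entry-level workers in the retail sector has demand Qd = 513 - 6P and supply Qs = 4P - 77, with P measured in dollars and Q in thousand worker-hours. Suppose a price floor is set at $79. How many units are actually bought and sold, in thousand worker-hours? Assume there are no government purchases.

In a free market, 513 - 6P = 4P - 77 gives the equilibrium P* = 59, Q* = 159.
Because the floor (79) lies above the market-clearing price, it is binding.
At P = 79: Qd = 513 - 6·79 = 39 and Qs = 4·79 - 77 = 239.
The quantity actually transacted is the short side, demand: 39.

39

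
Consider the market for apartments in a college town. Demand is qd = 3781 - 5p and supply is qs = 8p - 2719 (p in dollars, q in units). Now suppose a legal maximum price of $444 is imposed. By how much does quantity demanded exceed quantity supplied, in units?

728

Equilibrium: 3781 - 5p = 8p - 2719, so 6500 = 13p and p* = 500, q* = 1281.
Since 444 < 500, the ceiling is binding.
At p = 444: qd = 3781 - 5·444 = 1561 and qs = 8·444 - 2719 = 833.
Shortage = qd - qs = 1561 - 833 = 728.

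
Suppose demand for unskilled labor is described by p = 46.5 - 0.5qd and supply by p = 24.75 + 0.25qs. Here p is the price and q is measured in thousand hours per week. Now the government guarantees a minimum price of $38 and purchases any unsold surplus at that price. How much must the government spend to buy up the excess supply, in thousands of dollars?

Rearranging demand gives qd = 93 - 2p; rearranging supply gives qs = 4p - 99. Without the control the market clears where 93 - 2p = 4p - 99, i.e. p* = 32 and q* = 29.
Because the floor (38) lies above the market-clearing price, it is binding.
At p = 38: qd = 93 - 2·38 = 17 and qs = 4·38 - 99 = 53.
Surplus = qs - qd = 36.
Government expenditure = surplus × support price = 36 × 38 = 1368.

1368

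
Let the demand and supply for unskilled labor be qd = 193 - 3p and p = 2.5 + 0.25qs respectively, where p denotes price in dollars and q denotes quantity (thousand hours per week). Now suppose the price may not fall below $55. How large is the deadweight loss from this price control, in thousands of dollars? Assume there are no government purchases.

Rearranging supply gives qs = 4p - 10. Setting quantity demanded equal to quantity supplied, 193 - 3p = 4p - 10, gives p* = 29 and q* = 106.
Since 55 > 29, the floor is binding.
At p = 55: qd = 193 - 3·55 = 28 and qs = 4·55 - 10 = 210.
Quantity traded falls to 28. At q = 28 the demand price is (193 - 28)/3 = 55 and the supply price is (10 + 28)/4 = 9.5.
Deadweight loss = ½ · (55 - 9.5) · (106 - 28) = ½ · 45.5 · 78 = 1774.5.

1774.5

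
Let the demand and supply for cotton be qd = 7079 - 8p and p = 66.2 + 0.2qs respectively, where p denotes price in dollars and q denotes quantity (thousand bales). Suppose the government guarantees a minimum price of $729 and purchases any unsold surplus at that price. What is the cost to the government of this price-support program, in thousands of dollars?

Rearranging supply gives qs = 5p - 331. Without the control the market clears where 7079 - 8p = 5p - 331, i.e. p* = 570 and q* = 2519.
The floor of 729 is above the equilibrium price 570, so it binds.
At p = 729: qd = 7079 - 8·729 = 1247 and qs = 5·729 - 331 = 3314.
Surplus = qs - qd = 2067.
Government expenditure = surplus × support price = 2067 × 729 = 1506843.

1506843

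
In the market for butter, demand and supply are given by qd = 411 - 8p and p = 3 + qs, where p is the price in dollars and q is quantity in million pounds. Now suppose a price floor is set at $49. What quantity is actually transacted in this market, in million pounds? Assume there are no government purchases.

19

Rearranging supply gives qs = p - 3. Equilibrium: 411 - 8p = p - 3, so 414 = 9p and p* = 46, q* = 43.
Because the floor (49) lies above the market-clearing price, it is binding.
At p = 49: qd = 411 - 8·49 = 19 and qs = 49 - 3 = 46.
The quantity actually transacted is the short side, demand: 19.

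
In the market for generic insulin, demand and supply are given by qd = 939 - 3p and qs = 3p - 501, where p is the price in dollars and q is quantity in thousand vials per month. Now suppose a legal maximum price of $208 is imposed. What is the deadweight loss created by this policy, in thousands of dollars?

Setting quantity demanded equal to quantity supplied, 939 - 3p = 3p - 501, gives p* = 240 and q* = 219.
Because the ceiling (208) lies below the market-clearing price, it is binding.
At p = 208: qd = 939 - 3·208 = 315 and qs = 3·208 - 501 = 123.
Quantity traded falls to 123. At q = 123 the demand price is (939 - 123)/3 = 272 and the supply price is (501 + 123)/3 = 208.
Deadweight loss = ½ · (272 - 208) · (219 - 123) = ½ · 64 · 96 = 3072.

3072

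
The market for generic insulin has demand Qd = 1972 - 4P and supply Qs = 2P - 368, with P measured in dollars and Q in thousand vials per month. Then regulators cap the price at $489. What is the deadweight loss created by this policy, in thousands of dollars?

Without the control the market clears where 1972 - 4P = 2P - 368, i.e. P* = 390 and Q* = 412.
Since 489 is above P* = 390, the ceiling does not bind and the free-market outcome prevails.
Since the control does not bind, no trades are prevented and deadweight loss is zero.

0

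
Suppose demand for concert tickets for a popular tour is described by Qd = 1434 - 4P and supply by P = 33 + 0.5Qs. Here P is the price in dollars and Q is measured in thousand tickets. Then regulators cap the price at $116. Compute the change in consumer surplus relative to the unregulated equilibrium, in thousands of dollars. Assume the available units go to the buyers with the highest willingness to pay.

Rearranging supply gives Qs = 2P - 66. Without the control the market clears where 1434 - 4P = 2P - 66, i.e. P* = 250 and Q* = 434.
Since 116 < 250, the ceiling is binding.
At P = 116: Qd = 1434 - 4·116 = 970 and Qs = 2·116 - 66 = 166.
Consumer surplus without the control is ½ · (358.5 - 250) · 434 = 23544.5.
With the ceiling, 166 units are sold at 116 (assume they go to the highest-value buyers). The demand price at Q = 166 is 317, so CS = ½ · [(358.5 - 116) + (317 - 116)] · 166 = 36810.5.
Change in consumer surplus = 36810.5 - 23544.5 = 13266.

13266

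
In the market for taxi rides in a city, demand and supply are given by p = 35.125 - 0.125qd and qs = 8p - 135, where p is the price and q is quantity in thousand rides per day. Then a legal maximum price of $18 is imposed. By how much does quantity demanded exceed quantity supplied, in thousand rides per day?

128

Rearranging demand gives qd = 281 - 8p. Setting quantity demanded equal to quantity supplied, 281 - 8p = 8p - 135, gives p* = 26 and q* = 73.
Because the ceiling (18) lies below the market-clearing price, it is binding.
At p = 18: qd = 281 - 8·18 = 137 and qs = 8·18 - 135 = 9.
Shortage = qd - qs = 137 - 9 = 128.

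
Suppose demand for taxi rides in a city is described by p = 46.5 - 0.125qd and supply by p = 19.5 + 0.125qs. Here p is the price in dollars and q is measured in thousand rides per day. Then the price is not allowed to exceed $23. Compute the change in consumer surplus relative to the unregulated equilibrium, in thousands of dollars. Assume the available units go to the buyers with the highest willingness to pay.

-120

Rearranging demand gives qd = 372 - 8p; rearranging supply gives qs = 8p - 156. Without the control the market clears where 372 - 8p = 8p - 156, i.e. p* = 33 and q* = 108.
The ceiling of 23 is below the equilibrium price 33, so it binds.
At p = 23: qd = 372 - 8·23 = 188 and qs = 8·23 - 156 = 28.
Consumer surplus without the control is ½ · (46.5 - 33) · 108 = 729.
With the ceiling, 28 units are sold at 23 (assume they go to the highest-value buyers). The demand price at q = 28 is 43, so CS = ½ · [(46.5 - 23) + (43 - 23)] · 28 = 609.
Change in consumer surplus = 609 - 729 = -120.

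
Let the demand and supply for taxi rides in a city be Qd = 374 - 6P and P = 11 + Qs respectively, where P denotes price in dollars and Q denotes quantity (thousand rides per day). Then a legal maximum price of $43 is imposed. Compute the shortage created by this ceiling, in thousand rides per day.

Rearranging supply gives Qs = P - 11. In a free market, 374 - 6P = P - 11 gives the equilibrium P* = 55, Q* = 44.
Since 43 < 55, the ceiling is binding.
At P = 43: Qd = 374 - 6·43 = 116 and Qs = 43 - 11 = 32.
Shortage = Qd - Qs = 116 - 32 = 84.

84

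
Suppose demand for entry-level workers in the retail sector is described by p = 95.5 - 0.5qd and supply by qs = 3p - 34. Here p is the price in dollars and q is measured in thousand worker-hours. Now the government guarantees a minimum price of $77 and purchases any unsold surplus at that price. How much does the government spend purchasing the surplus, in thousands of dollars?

12320

Rearranging demand gives qd = 191 - 2p. Without the control the market clears where 191 - 2p = 3p - 34, i.e. p* = 45 and q* = 101.
The floor of 77 is above the equilibrium price 45, so it binds.
At p = 77: qd = 191 - 2·77 = 37 and qs = 3·77 - 34 = 197.
Surplus = qs - qd = 160.
Government expenditure = surplus × support price = 160 × 77 = 12320.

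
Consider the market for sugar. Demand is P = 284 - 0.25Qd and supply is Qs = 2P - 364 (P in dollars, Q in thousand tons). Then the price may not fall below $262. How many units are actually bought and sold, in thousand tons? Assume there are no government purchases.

Rearranging demand gives Qd = 1136 - 4P. Equilibrium: 1136 - 4P = 2P - 364, so 1500 = 6P and P* = 250, Q* = 136.
The floor of 262 is above the equilibrium price 250, so it binds.
At P = 262: Qd = 1136 - 4·262 = 88 and Qs = 2·262 - 364 = 160.
The quantity actually transacted is the short side, demand: 88.

88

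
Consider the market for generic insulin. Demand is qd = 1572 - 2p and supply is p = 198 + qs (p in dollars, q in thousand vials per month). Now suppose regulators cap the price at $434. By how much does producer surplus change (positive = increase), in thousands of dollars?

Rearranging supply gives qs = p - 198. Equilibrium: 1572 - 2p = p - 198, so 1770 = 3p and p* = 590, q* = 392.
The ceiling of 434 is below the equilibrium price 590, so it binds.
At p = 434: qd = 1572 - 2·434 = 704 and qs = 434 - 198 = 236.
Producer surplus without the control is ½ · (590 - 198) · 392 = 76832.
With the ceiling, producers sell 236 units at 434, so PS = ½ · (434 - 198) · 236 = 27848.
Change in producer surplus = 27848 - 76832 = -48984.

-48984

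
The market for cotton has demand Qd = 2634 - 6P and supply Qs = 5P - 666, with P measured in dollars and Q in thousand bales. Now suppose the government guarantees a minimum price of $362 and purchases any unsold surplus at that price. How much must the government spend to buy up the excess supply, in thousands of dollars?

Without the control the market clears where 2634 - 6P = 5P - 666, i.e. P* = 300 and Q* = 834.
Because the floor (362) lies above the market-clearing price, it is binding.
At P = 362: Qd = 2634 - 6·362 = 462 and Qs = 5·362 - 666 = 1144.
Surplus = Qs - Qd = 682.
Government expenditure = surplus × support price = 682 × 362 = 246884.

246884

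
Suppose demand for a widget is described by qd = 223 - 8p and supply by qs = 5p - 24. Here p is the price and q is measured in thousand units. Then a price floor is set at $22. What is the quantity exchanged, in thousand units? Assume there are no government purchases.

47

In a free market, 223 - 8p = 5p - 24 gives the equilibrium p* = 19, q* = 71.
Since 22 > 19, the floor is binding.
At p = 22: qd = 223 - 8·22 = 47 and qs = 5·22 - 24 = 86.
The quantity actually transacted is the short side, demand: 47.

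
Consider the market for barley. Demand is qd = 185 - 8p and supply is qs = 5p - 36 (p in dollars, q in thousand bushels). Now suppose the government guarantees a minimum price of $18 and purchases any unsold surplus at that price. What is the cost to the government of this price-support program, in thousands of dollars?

234

In a free market, 185 - 8p = 5p - 36 gives the equilibrium p* = 17, q* = 49.
Because the floor (18) lies above the market-clearing price, it is binding.
At p = 18: qd = 185 - 8·18 = 41 and qs = 5·18 - 36 = 54.
Surplus = qs - qd = 13.
Government expenditure = surplus × support price = 13 × 18 = 234.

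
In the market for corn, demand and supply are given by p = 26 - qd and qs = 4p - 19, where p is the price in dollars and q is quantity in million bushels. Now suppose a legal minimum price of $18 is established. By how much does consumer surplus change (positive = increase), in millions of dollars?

-112.5

Rearranging demand gives qd = 26 - p. Setting quantity demanded equal to quantity supplied, 26 - p = 4p - 19, gives p* = 9 and q* = 17.
The floor of 18 is above the equilibrium price 9, so it binds.
At p = 18: qd = 26 - 18 = 8 and qs = 4·18 - 19 = 53.
Consumer surplus without the control is ½ · (26 - 9) · 17 = 144.5.
With the floor, consumers buy 8 units at 18, so CS = ½ · (26 - 18) · 8 = 32.
Change in consumer surplus = 32 - 144.5 = -112.5.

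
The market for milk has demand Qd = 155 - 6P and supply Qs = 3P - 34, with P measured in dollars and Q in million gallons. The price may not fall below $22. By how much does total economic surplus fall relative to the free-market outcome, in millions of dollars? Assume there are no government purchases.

In a free market, 155 - 6P = 3P - 34 gives the equilibrium P* = 21, Q* = 29.
The floor of 22 is above the equilibrium price 21, so it binds.
At P = 22: Qd = 155 - 6·22 = 23 and Qs = 3·22 - 34 = 32.
Quantity traded falls to 23. At Q = 23 the demand price is (155 - 23)/6 = 22 and the supply price is (34 + 23)/3 = 19.
Deadweight loss = ½ · (22 - 19) · (29 - 23) = ½ · 3 · 6 = 9.

9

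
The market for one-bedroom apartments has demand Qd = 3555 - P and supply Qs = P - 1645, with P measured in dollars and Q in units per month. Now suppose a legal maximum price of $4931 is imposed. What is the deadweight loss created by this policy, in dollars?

0

In a free market, 3555 - P = P - 1645 gives the equilibrium P* = 2600, Q* = 955.
The ceiling of 4931 is above the equilibrium price 2600, so it is not binding; the market clears at P* = 2600, Q* = 955.
Since the control does not bind, no trades are prevented and deadweight loss is zero.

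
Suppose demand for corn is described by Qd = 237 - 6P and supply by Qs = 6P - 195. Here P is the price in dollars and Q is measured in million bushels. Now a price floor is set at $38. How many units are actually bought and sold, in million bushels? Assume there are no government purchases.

Equilibrium: 237 - 6P = 6P - 195, so 432 = 12P and P* = 36, Q* = 21.
Since 38 > 36, the floor is binding.
At P = 38: Qd = 237 - 6·38 = 9 and Qs = 6·38 - 195 = 33.
The quantity actually transacted is the short side, demand: 9.

9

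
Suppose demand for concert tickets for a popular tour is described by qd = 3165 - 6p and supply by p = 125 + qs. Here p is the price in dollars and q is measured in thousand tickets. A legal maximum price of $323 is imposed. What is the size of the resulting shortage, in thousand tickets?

1029

Rearranging supply gives qs = p - 125. Equilibrium: 3165 - 6p = p - 125, so 3290 = 7p and p* = 470, q* = 345.
Because the ceiling (323) lies below the market-clearing price, it is binding.
At p = 323: qd = 3165 - 6·323 = 1227 and qs = 323 - 125 = 198.
Shortage = qd - qs = 1227 - 198 = 1029.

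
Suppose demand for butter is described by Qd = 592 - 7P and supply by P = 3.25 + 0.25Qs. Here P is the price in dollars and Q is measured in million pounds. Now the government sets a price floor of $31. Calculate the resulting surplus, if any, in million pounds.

0

Rearranging supply gives Qs = 4P - 13. Equilibrium: 592 - 7P = 4P - 13, so 605 = 11P and P* = 55, Q* = 207.
Since 31 is below P* = 55, the floor does not bind and the free-market outcome prevails.
Since the control does not bind, there is no surplus.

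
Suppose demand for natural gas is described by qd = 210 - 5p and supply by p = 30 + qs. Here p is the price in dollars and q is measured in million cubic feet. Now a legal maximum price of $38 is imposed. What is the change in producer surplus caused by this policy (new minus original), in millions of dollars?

Rearranging supply gives qs = p - 30. Setting quantity demanded equal to quantity supplied, 210 - 5p = p - 30, gives p* = 40 and q* = 10.
Because the ceiling (38) lies below the market-clearing price, it is binding.
At p = 38: qd = 210 - 5·38 = 20 and qs = 38 - 30 = 8.
Producer surplus without the control is ½ · (40 - 30) · 10 = 50.
With the ceiling, producers sell 8 units at 38, so PS = ½ · (38 - 30) · 8 = 32.
Change in producer surplus = 32 - 50 = -18.

-18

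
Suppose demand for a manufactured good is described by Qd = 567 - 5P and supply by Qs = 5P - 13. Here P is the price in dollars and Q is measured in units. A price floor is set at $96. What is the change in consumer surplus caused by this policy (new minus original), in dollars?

-6916

Setting quantity demanded equal to quantity supplied, 567 - 5P = 5P - 13, gives P* = 58 and Q* = 277.
Because the floor (96) lies above the market-clearing price, it is binding.
At P = 96: Qd = 567 - 5·96 = 87 and Qs = 5·96 - 13 = 467.
Consumer surplus without the control is ½ · (113.4 - 58) · 277 = 7672.9.
With the floor, consumers buy 87 units at 96, so CS = ½ · (113.4 - 96) · 87 = 756.9.
Change in consumer surplus = 756.9 - 7672.9 = -6916.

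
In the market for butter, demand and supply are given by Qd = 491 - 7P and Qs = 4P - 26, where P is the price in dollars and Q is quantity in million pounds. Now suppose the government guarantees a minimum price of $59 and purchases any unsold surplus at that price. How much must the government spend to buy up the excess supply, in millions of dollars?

Without the control the market clears where 491 - 7P = 4P - 26, i.e. P* = 47 and Q* = 162.
Because the floor (59) lies above the market-clearing price, it is binding.
At P = 59: Qd = 491 - 7·59 = 78 and Qs = 4·59 - 26 = 210.
Surplus = Qs - Qd = 132.
Government expenditure = surplus × support price = 132 × 59 = 7788.

7788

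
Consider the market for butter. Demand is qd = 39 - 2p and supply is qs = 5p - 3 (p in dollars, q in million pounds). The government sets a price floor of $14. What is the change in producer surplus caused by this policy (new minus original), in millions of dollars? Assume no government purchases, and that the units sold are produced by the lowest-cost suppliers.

62.4

Equilibrium: 39 - 2p = 5p - 3, so 42 = 7p and p* = 6, q* = 27.
Because the floor (14) lies above the market-clearing price, it is binding.
At p = 14: qd = 39 - 2·14 = 11 and qs = 5·14 - 3 = 67.
Producer surplus without the control is ½ · (6 - 0.6) · 27 = 72.9.
With the floor, 11 units are sold at 14. The supply price at q = 11 is 2.8, so PS = ½ · [(14 - 0.6) + (14 - 2.8)] · 11 = 135.3.
Change in producer surplus = 135.3 - 72.9 = 62.4.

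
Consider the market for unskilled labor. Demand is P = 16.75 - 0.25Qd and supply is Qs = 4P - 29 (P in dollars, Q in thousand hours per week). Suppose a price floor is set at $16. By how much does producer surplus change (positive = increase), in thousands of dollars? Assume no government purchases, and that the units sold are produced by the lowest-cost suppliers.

Rearranging demand gives Qd = 67 - 4P. In a free market, 67 - 4P = 4P - 29 gives the equilibrium P* = 12, Q* = 19.
Since 16 > 12, the floor is binding.
At P = 16: Qd = 67 - 4·16 = 3 and Qs = 4·16 - 29 = 35.
Producer surplus without the control is ½ · (12 - 7.25) · 19 = 45.125.
With the floor, 3 units are sold at 16. The supply price at Q = 3 is 8, so PS = ½ · [(16 - 7.25) + (16 - 8)] · 3 = 25.125.
Change in producer surplus = 25.125 - 45.125 = -20.

-20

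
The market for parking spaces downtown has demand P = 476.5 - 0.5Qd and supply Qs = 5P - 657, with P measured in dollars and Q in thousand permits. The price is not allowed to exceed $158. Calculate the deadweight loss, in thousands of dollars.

Rearranging demand gives Qd = 953 - 2P. Equilibrium: 953 - 2P = 5P - 657, so 1610 = 7P and P* = 230, Q* = 493.
The ceiling of 158 is below the equilibrium price 230, so it binds.
At P = 158: Qd = 953 - 2·158 = 637 and Qs = 5·158 - 657 = 133.
Quantity traded falls to 133. At Q = 133 the demand price is (953 - 133)/2 = 410 and the supply price is (657 + 133)/5 = 158.
Deadweight loss = ½ · (410 - 158) · (493 - 133) = ½ · 252 · 360 = 45360.

45360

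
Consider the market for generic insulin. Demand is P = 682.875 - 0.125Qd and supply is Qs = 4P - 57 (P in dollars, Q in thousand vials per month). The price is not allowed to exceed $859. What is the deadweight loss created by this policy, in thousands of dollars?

Rearranging demand gives Qd = 5463 - 8P. Equilibrium: 5463 - 8P = 4P - 57, so 5520 = 12P and P* = 460, Q* = 1783.
Since 859 is above P* = 460, the ceiling does not bind and the free-market outcome prevails.
Since the control does not bind, no trades are prevented and deadweight loss is zero.

0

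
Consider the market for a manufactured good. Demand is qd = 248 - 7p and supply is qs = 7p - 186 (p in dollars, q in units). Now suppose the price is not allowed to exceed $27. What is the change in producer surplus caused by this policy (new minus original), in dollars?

-68

Setting quantity demanded equal to quantity supplied, 248 - 7p = 7p - 186, gives p* = 31 and q* = 31.
Because the ceiling (27) lies below the market-clearing price, it is binding.
At p = 27: qd = 248 - 7·27 = 59 and qs = 7·27 - 186 = 3.
Producer surplus without the control is ½ · (31 - 186/7) · 31 = 961/14.
With the ceiling, producers sell 3 units at 27, so PS = ½ · (27 - 186/7) · 3 = 9/14.
Change in producer surplus = 9/14 - 961/14 = -68.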